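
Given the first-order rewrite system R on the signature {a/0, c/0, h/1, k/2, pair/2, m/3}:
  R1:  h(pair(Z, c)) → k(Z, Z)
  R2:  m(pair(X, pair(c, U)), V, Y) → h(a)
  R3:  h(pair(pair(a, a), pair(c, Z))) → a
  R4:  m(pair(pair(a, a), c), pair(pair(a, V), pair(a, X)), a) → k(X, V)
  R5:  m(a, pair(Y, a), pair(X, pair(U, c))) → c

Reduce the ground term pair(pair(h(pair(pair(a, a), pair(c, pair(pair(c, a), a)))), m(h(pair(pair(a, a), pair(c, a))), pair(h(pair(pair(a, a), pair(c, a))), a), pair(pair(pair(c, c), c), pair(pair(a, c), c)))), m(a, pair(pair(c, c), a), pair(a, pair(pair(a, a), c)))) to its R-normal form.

pair(pair(a, c), c)

1. pair(pair(h(pair(pair(a, a), pair(c, pair(pair(c, a), a)))), m(h(pair(pair(a, a), pair(c, a))), pair(h(pair(pair(a, a), pair(c, a))), a), pair(pair(pair(c, c), c), pair(pair(a, c), c)))), m(a, pair(pair(c, c), a), pair(a, pair(pair(a, a), c))))  →  pair(pair(a, m(h(pair(pair(a, a), pair(c, a))), pair(h(pair(pair(a, a), pair(c, a))), a), pair(pair(pair(c, c), c), pair(pair(a, c), c)))), m(a, pair(pair(c, c), a), pair(a, pair(pair(a, a), c))))   [R3 at 1.1]
2. pair(pair(a, m(h(pair(pair(a, a), pair(c, a))), pair(h(pair(pair(a, a), pair(c, a))), a), pair(pair(pair(c, c), c), pair(pair(a, c), c)))), m(a, pair(pair(c, c), a), pair(a, pair(pair(a, a), c))))  →  pair(pair(a, m(a, pair(h(pair(pair(a, a), pair(c, a))), a), pair(pair(pair(c, c), c), pair(pair(a, c), c)))), m(a, pair(pair(c, c), a), pair(a, pair(pair(a, a), c))))   [R3 at 1.2.1]
3. pair(pair(a, m(a, pair(h(pair(pair(a, a), pair(c, a))), a), pair(pair(pair(c, c), c), pair(pair(a, c), c)))), m(a, pair(pair(c, c), a), pair(a, pair(pair(a, a), c))))  →  pair(pair(a, c), m(a, pair(pair(c, c), a), pair(a, pair(pair(a, a), c))))   [R5 at 1.2]
4. pair(pair(a, c), m(a, pair(pair(c, c), a), pair(a, pair(pair(a, a), c))))  →  pair(pair(a, c), c)   [R5 at 2]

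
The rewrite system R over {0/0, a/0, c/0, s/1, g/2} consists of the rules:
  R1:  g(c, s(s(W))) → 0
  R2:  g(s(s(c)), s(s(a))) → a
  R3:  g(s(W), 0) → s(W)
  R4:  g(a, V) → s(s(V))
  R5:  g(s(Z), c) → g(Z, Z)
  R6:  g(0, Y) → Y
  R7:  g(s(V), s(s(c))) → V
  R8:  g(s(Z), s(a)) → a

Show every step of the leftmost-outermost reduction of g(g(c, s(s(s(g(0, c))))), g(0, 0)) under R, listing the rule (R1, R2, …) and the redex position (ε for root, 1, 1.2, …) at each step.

0

1. g(g(c, s(s(s(g(0, c))))), g(0, 0))  →  g(0, g(0, 0))   [R1 at 1]
2. g(0, g(0, 0))  →  g(0, 0)   [R6 at ε]
3. g(0, 0)  →  0   [R6 at ε]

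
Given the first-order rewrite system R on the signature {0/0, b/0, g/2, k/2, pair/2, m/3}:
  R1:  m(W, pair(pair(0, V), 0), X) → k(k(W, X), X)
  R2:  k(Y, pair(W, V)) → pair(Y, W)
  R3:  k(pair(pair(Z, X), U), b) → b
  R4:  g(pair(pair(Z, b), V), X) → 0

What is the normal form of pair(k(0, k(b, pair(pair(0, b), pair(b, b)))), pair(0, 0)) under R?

1. pair(k(0, k(b, pair(pair(0, b), pair(b, b)))), pair(0, 0))  →  pair(k(0, pair(b, pair(0, b))), pair(0, 0))   [R2 at 1.2]
2. pair(k(0, pair(b, pair(0, b))), pair(0, 0))  →  pair(pair(0, b), pair(0, 0))   [R2 at 1]

pair(pair(0, b), pair(0, 0))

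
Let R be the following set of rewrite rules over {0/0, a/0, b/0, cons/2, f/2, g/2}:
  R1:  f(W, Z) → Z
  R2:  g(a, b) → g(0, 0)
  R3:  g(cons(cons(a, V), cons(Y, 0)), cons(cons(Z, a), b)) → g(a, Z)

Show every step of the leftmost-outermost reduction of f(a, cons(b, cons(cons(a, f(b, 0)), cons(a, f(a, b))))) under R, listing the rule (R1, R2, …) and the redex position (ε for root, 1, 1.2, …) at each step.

cons(b, cons(cons(a, 0), cons(a, b)))

1. f(a, cons(b, cons(cons(a, f(b, 0)), cons(a, f(a, b)))))  →  cons(b, cons(cons(a, f(b, 0)), cons(a, f(a, b))))   [R1 at ε]
2. cons(b, cons(cons(a, f(b, 0)), cons(a, f(a, b))))  →  cons(b, cons(cons(a, 0), cons(a, f(a, b))))   [R1 at 2.1.2]
3. cons(b, cons(cons(a, 0), cons(a, f(a, b))))  →  cons(b, cons(cons(a, 0), cons(a, b)))   [R1 at 2.2.2]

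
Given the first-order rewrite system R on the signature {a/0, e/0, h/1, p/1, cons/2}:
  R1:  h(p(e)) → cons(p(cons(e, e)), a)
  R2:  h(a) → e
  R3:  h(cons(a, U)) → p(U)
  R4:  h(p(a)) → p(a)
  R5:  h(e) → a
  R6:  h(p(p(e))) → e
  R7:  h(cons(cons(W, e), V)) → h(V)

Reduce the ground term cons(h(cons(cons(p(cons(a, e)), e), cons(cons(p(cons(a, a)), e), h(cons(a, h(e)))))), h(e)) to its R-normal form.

1. cons(h(cons(cons(p(cons(a, e)), e), cons(cons(p(cons(a, a)), e), h(cons(a, h(e)))))), h(e))  →  cons(h(cons(cons(p(cons(a, a)), e), h(cons(a, h(e))))), h(e))   [R7 at 1]
2. cons(h(cons(cons(p(cons(a, a)), e), h(cons(a, h(e))))), h(e))  →  cons(h(h(cons(a, h(e)))), h(e))   [R7 at 1]
3. cons(h(h(cons(a, h(e)))), h(e))  →  cons(h(p(h(e))), h(e))   [R3 at 1.1]
4. cons(h(p(h(e))), h(e))  →  cons(h(p(a)), h(e))   [R5 at 1.1.1]
5. cons(h(p(a)), h(e))  →  cons(p(a), h(e))   [R4 at 1]
6. cons(p(a), h(e))  →  cons(p(a), a)   [R5 at 2]

cons(p(a), a)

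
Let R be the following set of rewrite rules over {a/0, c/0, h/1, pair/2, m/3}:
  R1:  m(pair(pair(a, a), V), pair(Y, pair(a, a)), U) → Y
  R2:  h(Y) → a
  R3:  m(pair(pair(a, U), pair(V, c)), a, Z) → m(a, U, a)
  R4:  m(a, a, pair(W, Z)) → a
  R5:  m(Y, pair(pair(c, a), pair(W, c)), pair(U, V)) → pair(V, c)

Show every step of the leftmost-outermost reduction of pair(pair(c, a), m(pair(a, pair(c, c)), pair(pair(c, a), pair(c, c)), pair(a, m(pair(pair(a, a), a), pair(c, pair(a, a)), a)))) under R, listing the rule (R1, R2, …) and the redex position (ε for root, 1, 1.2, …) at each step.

1. pair(pair(c, a), m(pair(a, pair(c, c)), pair(pair(c, a), pair(c, c)), pair(a, m(pair(pair(a, a), a), pair(c, pair(a, a)), a))))  →  pair(pair(c, a), pair(m(pair(pair(a, a), a), pair(c, pair(a, a)), a), c))   [R5 at 2]
2. pair(pair(c, a), pair(m(pair(pair(a, a), a), pair(c, pair(a, a)), a), c))  →  pair(pair(c, a), pair(c, c))   [R1 at 2.1]

pair(pair(c, a), pair(c, c))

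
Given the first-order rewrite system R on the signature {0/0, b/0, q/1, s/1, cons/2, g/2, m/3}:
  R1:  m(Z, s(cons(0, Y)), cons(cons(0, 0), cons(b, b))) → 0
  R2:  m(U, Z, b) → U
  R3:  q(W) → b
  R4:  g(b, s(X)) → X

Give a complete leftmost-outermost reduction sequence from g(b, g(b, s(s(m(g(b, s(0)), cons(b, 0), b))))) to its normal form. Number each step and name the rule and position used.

1. g(b, g(b, s(s(m(g(b, s(0)), cons(b, 0), b)))))  →  g(b, s(m(g(b, s(0)), cons(b, 0), b)))   [R4 at 2]
2. g(b, s(m(g(b, s(0)), cons(b, 0), b)))  →  m(g(b, s(0)), cons(b, 0), b)   [R4 at ε]
3. m(g(b, s(0)), cons(b, 0), b)  →  g(b, s(0))   [R2 at ε]
4. g(b, s(0))  →  0   [R4 at ε]

0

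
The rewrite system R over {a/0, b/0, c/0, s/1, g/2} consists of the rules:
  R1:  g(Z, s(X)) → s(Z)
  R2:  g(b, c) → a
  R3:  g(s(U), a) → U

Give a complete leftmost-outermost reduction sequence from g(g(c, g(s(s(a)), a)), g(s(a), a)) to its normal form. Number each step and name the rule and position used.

c

1. g(g(c, g(s(s(a)), a)), g(s(a), a))  →  g(g(c, s(a)), g(s(a), a))   [R3 at 1.2]
2. g(g(c, s(a)), g(s(a), a))  →  g(s(c), g(s(a), a))   [R1 at 1]
3. g(s(c), g(s(a), a))  →  g(s(c), a)   [R3 at 2]
4. g(s(c), a)  →  c   [R3 at ε]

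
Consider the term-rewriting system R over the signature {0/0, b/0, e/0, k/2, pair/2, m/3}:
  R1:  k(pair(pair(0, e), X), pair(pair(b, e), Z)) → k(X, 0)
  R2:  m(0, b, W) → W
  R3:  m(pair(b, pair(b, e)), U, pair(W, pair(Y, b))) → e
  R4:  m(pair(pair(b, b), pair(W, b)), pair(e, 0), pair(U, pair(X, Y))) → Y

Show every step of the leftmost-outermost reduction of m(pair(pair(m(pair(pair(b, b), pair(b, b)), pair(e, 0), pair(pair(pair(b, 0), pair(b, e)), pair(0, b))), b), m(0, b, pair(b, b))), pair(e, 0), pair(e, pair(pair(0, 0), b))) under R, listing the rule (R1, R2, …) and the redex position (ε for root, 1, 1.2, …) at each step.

b

1. m(pair(pair(m(pair(pair(b, b), pair(b, b)), pair(e, 0), pair(pair(pair(b, 0), pair(b, e)), pair(0, b))), b), m(0, b, pair(b, b))), pair(e, 0), pair(e, pair(pair(0, 0), b)))  →  m(pair(pair(b, b), m(0, b, pair(b, b))), pair(e, 0), pair(e, pair(pair(0, 0), b)))   [R4 at 1.1.1]
2. m(pair(pair(b, b), m(0, b, pair(b, b))), pair(e, 0), pair(e, pair(pair(0, 0), b)))  →  m(pair(pair(b, b), pair(b, b)), pair(e, 0), pair(e, pair(pair(0, 0), b)))   [R2 at 1.2]
3. m(pair(pair(b, b), pair(b, b)), pair(e, 0), pair(e, pair(pair(0, 0), b)))  →  b   [R4 at ε]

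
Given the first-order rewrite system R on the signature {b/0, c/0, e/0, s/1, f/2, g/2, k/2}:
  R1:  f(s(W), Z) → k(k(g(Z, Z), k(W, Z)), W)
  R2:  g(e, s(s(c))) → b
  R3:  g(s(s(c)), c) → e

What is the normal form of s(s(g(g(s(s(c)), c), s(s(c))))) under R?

s(s(b))

1. s(s(g(g(s(s(c)), c), s(s(c)))))  →  s(s(g(e, s(s(c)))))   [R3 at 1.1.1]
2. s(s(g(e, s(s(c)))))  →  s(s(b))   [R2 at 1.1]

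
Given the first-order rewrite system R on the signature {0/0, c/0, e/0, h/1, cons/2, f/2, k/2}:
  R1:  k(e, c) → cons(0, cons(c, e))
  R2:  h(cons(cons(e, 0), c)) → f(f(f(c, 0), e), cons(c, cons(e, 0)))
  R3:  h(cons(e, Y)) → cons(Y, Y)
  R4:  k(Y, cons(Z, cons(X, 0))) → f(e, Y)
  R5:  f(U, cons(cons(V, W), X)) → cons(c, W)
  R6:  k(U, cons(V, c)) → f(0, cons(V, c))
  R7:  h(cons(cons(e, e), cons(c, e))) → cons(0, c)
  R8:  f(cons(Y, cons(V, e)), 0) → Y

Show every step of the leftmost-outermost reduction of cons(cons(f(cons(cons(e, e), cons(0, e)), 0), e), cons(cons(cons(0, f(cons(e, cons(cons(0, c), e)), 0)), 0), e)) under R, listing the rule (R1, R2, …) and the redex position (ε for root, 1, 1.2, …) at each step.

1. cons(cons(f(cons(cons(e, e), cons(0, e)), 0), e), cons(cons(cons(0, f(cons(e, cons(cons(0, c), e)), 0)), 0), e))  →  cons(cons(cons(e, e), e), cons(cons(cons(0, f(cons(e, cons(cons(0, c), e)), 0)), 0), e))   [R8 at 1.1]
2. cons(cons(cons(e, e), e), cons(cons(cons(0, f(cons(e, cons(cons(0, c), e)), 0)), 0), e))  →  cons(cons(cons(e, e), e), cons(cons(cons(0, e), 0), e))   [R8 at 2.1.1.2]

cons(cons(cons(e, e), e), cons(cons(cons(0, e), 0), e))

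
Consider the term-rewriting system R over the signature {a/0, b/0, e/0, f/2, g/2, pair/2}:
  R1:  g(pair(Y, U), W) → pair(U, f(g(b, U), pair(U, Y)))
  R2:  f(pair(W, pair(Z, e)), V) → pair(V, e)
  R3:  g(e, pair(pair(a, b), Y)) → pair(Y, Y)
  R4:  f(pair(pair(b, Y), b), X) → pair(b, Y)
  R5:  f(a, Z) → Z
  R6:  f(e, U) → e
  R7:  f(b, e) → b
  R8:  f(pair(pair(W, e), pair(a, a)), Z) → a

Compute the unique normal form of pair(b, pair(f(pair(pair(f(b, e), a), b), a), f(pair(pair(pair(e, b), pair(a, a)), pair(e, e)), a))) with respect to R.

1. pair(b, pair(f(pair(pair(f(b, e), a), b), a), f(pair(pair(pair(e, b), pair(a, a)), pair(e, e)), a)))  →  pair(b, pair(f(pair(pair(b, a), b), a), f(pair(pair(pair(e, b), pair(a, a)), pair(e, e)), a)))   [R7 at 2.1.1.1.1]
2. pair(b, pair(f(pair(pair(b, a), b), a), f(pair(pair(pair(e, b), pair(a, a)), pair(e, e)), a)))  →  pair(b, pair(pair(b, a), f(pair(pair(pair(e, b), pair(a, a)), pair(e, e)), a)))   [R4 at 2.1]
3. pair(b, pair(pair(b, a), f(pair(pair(pair(e, b), pair(a, a)), pair(e, e)), a)))  →  pair(b, pair(pair(b, a), pair(a, e)))   [R2 at 2.2]

pair(b, pair(pair(b, a), pair(a, e)))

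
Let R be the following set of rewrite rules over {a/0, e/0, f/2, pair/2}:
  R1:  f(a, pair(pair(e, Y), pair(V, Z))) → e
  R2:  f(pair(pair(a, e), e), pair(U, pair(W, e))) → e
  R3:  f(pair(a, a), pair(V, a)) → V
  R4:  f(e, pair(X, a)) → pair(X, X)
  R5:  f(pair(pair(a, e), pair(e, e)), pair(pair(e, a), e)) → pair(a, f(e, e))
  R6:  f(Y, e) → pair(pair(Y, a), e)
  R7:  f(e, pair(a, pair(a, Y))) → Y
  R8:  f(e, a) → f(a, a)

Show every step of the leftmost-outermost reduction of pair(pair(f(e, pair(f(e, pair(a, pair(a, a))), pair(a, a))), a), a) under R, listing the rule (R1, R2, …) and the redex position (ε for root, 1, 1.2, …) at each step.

1. pair(pair(f(e, pair(f(e, pair(a, pair(a, a))), pair(a, a))), a), a)  →  pair(pair(f(e, pair(a, pair(a, a))), a), a)   [R7 at 1.1.2.1]
2. pair(pair(f(e, pair(a, pair(a, a))), a), a)  →  pair(pair(a, a), a)   [R7 at 1.1]

pair(pair(a, a), a)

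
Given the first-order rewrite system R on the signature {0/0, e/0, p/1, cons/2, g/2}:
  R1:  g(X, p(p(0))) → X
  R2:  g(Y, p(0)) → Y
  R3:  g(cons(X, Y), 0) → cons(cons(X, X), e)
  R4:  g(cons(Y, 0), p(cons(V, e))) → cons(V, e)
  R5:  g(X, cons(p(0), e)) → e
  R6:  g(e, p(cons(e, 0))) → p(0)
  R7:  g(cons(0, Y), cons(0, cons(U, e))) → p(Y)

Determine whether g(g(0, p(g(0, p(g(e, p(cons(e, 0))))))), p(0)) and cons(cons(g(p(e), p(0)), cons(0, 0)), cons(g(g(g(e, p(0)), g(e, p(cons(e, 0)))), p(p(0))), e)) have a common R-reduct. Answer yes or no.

no — NF(t₁) = 0, NF(t₂) = cons(cons(p(e), cons(0, 0)), cons(e, e))

Reduce t₁ = g(g(0, p(g(0, p(g(e, p(cons(e, 0))))))), p(0)):
1. g(g(0, p(g(0, p(g(e, p(cons(e, 0))))))), p(0))  →  g(0, p(g(0, p(g(e, p(cons(e, 0)))))))   [R2 at ε]
2. g(0, p(g(0, p(g(e, p(cons(e, 0)))))))  →  g(0, p(g(0, p(p(0)))))   [R6 at 2.1.2.1]
3. g(0, p(g(0, p(p(0)))))  →  g(0, p(0))   [R1 at 2.1]
4. g(0, p(0))  →  0   [R2 at ε]

Reduce t₂ = cons(cons(g(p(e), p(0)), cons(0, 0)), cons(g(g(g(e, p(0)), g(e, p(cons(e, 0)))), p(p(0))), e)):
1. cons(cons(g(p(e), p(0)), cons(0, 0)), cons(g(g(g(e, p(0)), g(e, p(cons(e, 0)))), p(p(0))), e))  →  cons(cons(p(e), cons(0, 0)), cons(g(g(g(e, p(0)), g(e, p(cons(e, 0)))), p(p(0))), e))   [R2 at 1.1]
2. cons(cons(p(e), cons(0, 0)), cons(g(g(g(e, p(0)), g(e, p(cons(e, 0)))), p(p(0))), e))  →  cons(cons(p(e), cons(0, 0)), cons(g(g(e, p(0)), g(e, p(cons(e, 0)))), e))   [R1 at 2.1]
3. cons(cons(p(e), cons(0, 0)), cons(g(g(e, p(0)), g(e, p(cons(e, 0)))), e))  →  cons(cons(p(e), cons(0, 0)), cons(g(e, g(e, p(cons(e, 0)))), e))   [R2 at 2.1.1]
4. cons(cons(p(e), cons(0, 0)), cons(g(e, g(e, p(cons(e, 0)))), e))  →  cons(cons(p(e), cons(0, 0)), cons(g(e, p(0)), e))   [R6 at 2.1.2]
5. cons(cons(p(e), cons(0, 0)), cons(g(e, p(0)), e))  →  cons(cons(p(e), cons(0, 0)), cons(e, e))   [R2 at 2.1]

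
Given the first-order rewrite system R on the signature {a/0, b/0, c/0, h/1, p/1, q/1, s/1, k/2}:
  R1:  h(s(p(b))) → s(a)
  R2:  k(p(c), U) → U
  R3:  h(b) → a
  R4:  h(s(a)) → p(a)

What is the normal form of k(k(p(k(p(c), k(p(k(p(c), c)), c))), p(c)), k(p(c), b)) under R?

1. k(k(p(k(p(c), k(p(k(p(c), c)), c))), p(c)), k(p(c), b))  →  k(k(p(k(p(k(p(c), c)), c)), p(c)), k(p(c), b))   [R2 at 1.1.1]
2. k(k(p(k(p(k(p(c), c)), c)), p(c)), k(p(c), b))  →  k(k(p(k(p(c), c)), p(c)), k(p(c), b))   [R2 at 1.1.1.1.1]
3. k(k(p(k(p(c), c)), p(c)), k(p(c), b))  →  k(k(p(c), p(c)), k(p(c), b))   [R2 at 1.1.1]
4. k(k(p(c), p(c)), k(p(c), b))  →  k(p(c), k(p(c), b))   [R2 at 1]
5. k(p(c), k(p(c), b))  →  k(p(c), b)   [R2 at ε]
6. k(p(c), b)  →  b   [R2 at ε]

b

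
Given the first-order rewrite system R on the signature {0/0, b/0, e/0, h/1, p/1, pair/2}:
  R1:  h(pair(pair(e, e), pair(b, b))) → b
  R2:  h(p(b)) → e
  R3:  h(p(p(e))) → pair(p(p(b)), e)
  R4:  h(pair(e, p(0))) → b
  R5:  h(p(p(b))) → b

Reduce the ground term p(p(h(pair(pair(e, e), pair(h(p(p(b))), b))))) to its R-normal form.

1. p(p(h(pair(pair(e, e), pair(h(p(p(b))), b)))))  →  p(p(h(pair(pair(e, e), pair(b, b)))))   [R5 at 1.1.1.2.1]
2. p(p(h(pair(pair(e, e), pair(b, b)))))  →  p(p(b))   [R1 at 1.1]

p(p(b))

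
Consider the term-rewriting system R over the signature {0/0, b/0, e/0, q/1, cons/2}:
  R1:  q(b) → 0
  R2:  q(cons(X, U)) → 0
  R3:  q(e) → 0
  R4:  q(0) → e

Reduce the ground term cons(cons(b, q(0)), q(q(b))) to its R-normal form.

1. cons(cons(b, q(0)), q(q(b)))  →  cons(cons(b, e), q(q(b)))   [R4 at 1.2]
2. cons(cons(b, e), q(q(b)))  →  cons(cons(b, e), q(0))   [R1 at 2.1]
3. cons(cons(b, e), q(0))  →  cons(cons(b, e), e)   [R4 at 2]

cons(cons(b, e), e)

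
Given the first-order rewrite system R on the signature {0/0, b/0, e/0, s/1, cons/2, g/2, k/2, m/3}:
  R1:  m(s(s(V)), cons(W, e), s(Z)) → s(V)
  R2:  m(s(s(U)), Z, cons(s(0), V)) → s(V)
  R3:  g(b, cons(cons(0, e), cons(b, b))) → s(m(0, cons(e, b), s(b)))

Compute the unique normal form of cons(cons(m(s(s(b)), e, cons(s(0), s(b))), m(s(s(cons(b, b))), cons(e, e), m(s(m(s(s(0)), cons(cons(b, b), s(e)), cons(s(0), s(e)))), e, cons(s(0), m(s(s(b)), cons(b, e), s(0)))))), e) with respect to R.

1. cons(cons(m(s(s(b)), e, cons(s(0), s(b))), m(s(s(cons(b, b))), cons(e, e), m(s(m(s(s(0)), cons(cons(b, b), s(e)), cons(s(0), s(e)))), e, cons(s(0), m(s(s(b)), cons(b, e), s(0)))))), e)  →  cons(cons(s(s(b)), m(s(s(cons(b, b))), cons(e, e), m(s(m(s(s(0)), cons(cons(b, b), s(e)), cons(s(0), s(e)))), e, cons(s(0), m(s(s(b)), cons(b, e), s(0)))))), e)   [R2 at 1.1]
2. cons(cons(s(s(b)), m(s(s(cons(b, b))), cons(e, e), m(s(m(s(s(0)), cons(cons(b, b), s(e)), cons(s(0), s(e)))), e, cons(s(0), m(s(s(b)), cons(b, e), s(0)))))), e)  →  cons(cons(s(s(b)), m(s(s(cons(b, b))), cons(e, e), m(s(s(s(e))), e, cons(s(0), m(s(s(b)), cons(b, e), s(0)))))), e)   [R2 at 1.2.3.1.1]
3. cons(cons(s(s(b)), m(s(s(cons(b, b))), cons(e, e), m(s(s(s(e))), e, cons(s(0), m(s(s(b)), cons(b, e), s(0)))))), e)  →  cons(cons(s(s(b)), m(s(s(cons(b, b))), cons(e, e), s(m(s(s(b)), cons(b, e), s(0))))), e)   [R2 at 1.2.3]
4. cons(cons(s(s(b)), m(s(s(cons(b, b))), cons(e, e), s(m(s(s(b)), cons(b, e), s(0))))), e)  →  cons(cons(s(s(b)), s(cons(b, b))), e)   [R1 at 1.2]

cons(cons(s(s(b)), s(cons(b, b))), e)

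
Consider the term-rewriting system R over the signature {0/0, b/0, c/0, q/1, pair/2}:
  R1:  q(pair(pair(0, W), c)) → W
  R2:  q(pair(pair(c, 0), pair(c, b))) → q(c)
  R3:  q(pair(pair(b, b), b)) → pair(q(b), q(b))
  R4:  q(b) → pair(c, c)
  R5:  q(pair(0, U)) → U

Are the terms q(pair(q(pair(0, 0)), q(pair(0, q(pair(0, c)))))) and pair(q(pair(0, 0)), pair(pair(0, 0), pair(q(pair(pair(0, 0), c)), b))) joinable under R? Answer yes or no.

no — NF(t₁) = c, NF(t₂) = pair(0, pair(pair(0, 0), pair(0, b)))

Reduce t₁ = q(pair(q(pair(0, 0)), q(pair(0, q(pair(0, c)))))):
1. q(pair(q(pair(0, 0)), q(pair(0, q(pair(0, c))))))  →  q(pair(0, q(pair(0, q(pair(0, c))))))   [R5 at 1.1]
2. q(pair(0, q(pair(0, q(pair(0, c))))))  →  q(pair(0, q(pair(0, c))))   [R5 at ε]
3. q(pair(0, q(pair(0, c))))  →  q(pair(0, c))   [R5 at ε]
4. q(pair(0, c))  →  c   [R5 at ε]

Reduce t₂ = pair(q(pair(0, 0)), pair(pair(0, 0), pair(q(pair(pair(0, 0), c)), b))):
1. pair(q(pair(0, 0)), pair(pair(0, 0), pair(q(pair(pair(0, 0), c)), b)))  →  pair(0, pair(pair(0, 0), pair(q(pair(pair(0, 0), c)), b)))   [R5 at 1]
2. pair(0, pair(pair(0, 0), pair(q(pair(pair(0, 0), c)), b)))  →  pair(0, pair(pair(0, 0), pair(0, b)))   [R1 at 2.2.1]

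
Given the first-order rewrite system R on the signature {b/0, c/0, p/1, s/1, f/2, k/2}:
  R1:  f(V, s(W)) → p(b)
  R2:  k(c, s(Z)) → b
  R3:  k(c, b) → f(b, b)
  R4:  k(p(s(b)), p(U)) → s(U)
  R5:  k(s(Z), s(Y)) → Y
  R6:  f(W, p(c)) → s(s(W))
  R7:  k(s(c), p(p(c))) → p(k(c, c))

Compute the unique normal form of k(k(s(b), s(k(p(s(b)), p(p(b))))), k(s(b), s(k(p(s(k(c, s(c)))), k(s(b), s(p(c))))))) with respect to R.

c

1. k(k(s(b), s(k(p(s(b)), p(p(b))))), k(s(b), s(k(p(s(k(c, s(c)))), k(s(b), s(p(c)))))))  →  k(k(p(s(b)), p(p(b))), k(s(b), s(k(p(s(k(c, s(c)))), k(s(b), s(p(c)))))))   [R5 at 1]
2. k(k(p(s(b)), p(p(b))), k(s(b), s(k(p(s(k(c, s(c)))), k(s(b), s(p(c)))))))  →  k(s(p(b)), k(s(b), s(k(p(s(k(c, s(c)))), k(s(b), s(p(c)))))))   [R4 at 1]
3. k(s(p(b)), k(s(b), s(k(p(s(k(c, s(c)))), k(s(b), s(p(c)))))))  →  k(s(p(b)), k(p(s(k(c, s(c)))), k(s(b), s(p(c)))))   [R5 at 2]
4. k(s(p(b)), k(p(s(k(c, s(c)))), k(s(b), s(p(c)))))  →  k(s(p(b)), k(p(s(b)), k(s(b), s(p(c)))))   [R2 at 2.1.1.1]
5. k(s(p(b)), k(p(s(b)), k(s(b), s(p(c)))))  →  k(s(p(b)), k(p(s(b)), p(c)))   [R5 at 2.2]
6. k(s(p(b)), k(p(s(b)), p(c)))  →  k(s(p(b)), s(c))   [R4 at 2]
7. k(s(p(b)), s(c))  →  c   [R5 at ε]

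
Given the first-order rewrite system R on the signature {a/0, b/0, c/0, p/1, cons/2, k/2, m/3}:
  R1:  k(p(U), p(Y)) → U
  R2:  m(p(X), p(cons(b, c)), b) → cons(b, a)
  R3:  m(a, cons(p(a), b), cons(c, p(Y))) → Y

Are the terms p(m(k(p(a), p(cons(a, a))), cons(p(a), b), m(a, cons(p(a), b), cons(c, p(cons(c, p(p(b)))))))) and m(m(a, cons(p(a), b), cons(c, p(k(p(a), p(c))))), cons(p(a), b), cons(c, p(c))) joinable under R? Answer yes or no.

Reduce t₁ = p(m(k(p(a), p(cons(a, a))), cons(p(a), b), m(a, cons(p(a), b), cons(c, p(cons(c, p(p(b)))))))):
1. p(m(k(p(a), p(cons(a, a))), cons(p(a), b), m(a, cons(p(a), b), cons(c, p(cons(c, p(p(b))))))))  →  p(m(a, cons(p(a), b), m(a, cons(p(a), b), cons(c, p(cons(c, p(p(b))))))))   [R1 at 1.1]
2. p(m(a, cons(p(a), b), m(a, cons(p(a), b), cons(c, p(cons(c, p(p(b))))))))  →  p(m(a, cons(p(a), b), cons(c, p(p(b)))))   [R3 at 1.3]
3. p(m(a, cons(p(a), b), cons(c, p(p(b)))))  →  p(p(b))   [R3 at 1]

Reduce t₂ = m(m(a, cons(p(a), b), cons(c, p(k(p(a), p(c))))), cons(p(a), b), cons(c, p(c))):
1. m(m(a, cons(p(a), b), cons(c, p(k(p(a), p(c))))), cons(p(a), b), cons(c, p(c)))  →  m(k(p(a), p(c)), cons(p(a), b), cons(c, p(c)))   [R3 at 1]
2. m(k(p(a), p(c)), cons(p(a), b), cons(c, p(c)))  →  m(a, cons(p(a), b), cons(c, p(c)))   [R1 at 1]
3. m(a, cons(p(a), b), cons(c, p(c)))  →  c   [R3 at ε]

no — NF(t₁) = p(p(b)), NF(t₂) = c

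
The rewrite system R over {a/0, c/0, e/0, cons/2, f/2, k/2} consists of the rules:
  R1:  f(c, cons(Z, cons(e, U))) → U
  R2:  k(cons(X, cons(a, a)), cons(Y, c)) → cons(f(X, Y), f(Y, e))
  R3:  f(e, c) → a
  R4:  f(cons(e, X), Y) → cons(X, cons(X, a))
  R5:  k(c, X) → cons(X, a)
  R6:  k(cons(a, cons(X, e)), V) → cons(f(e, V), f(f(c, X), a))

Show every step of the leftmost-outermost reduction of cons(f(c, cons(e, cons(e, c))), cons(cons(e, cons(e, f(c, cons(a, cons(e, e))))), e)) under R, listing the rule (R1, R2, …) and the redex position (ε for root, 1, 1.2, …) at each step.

cons(c, cons(cons(e, cons(e, e)), e))

1. cons(f(c, cons(e, cons(e, c))), cons(cons(e, cons(e, f(c, cons(a, cons(e, e))))), e))  →  cons(c, cons(cons(e, cons(e, f(c, cons(a, cons(e, e))))), e))   [R1 at 1]
2. cons(c, cons(cons(e, cons(e, f(c, cons(a, cons(e, e))))), e))  →  cons(c, cons(cons(e, cons(e, e)), e))   [R1 at 2.1.2.2]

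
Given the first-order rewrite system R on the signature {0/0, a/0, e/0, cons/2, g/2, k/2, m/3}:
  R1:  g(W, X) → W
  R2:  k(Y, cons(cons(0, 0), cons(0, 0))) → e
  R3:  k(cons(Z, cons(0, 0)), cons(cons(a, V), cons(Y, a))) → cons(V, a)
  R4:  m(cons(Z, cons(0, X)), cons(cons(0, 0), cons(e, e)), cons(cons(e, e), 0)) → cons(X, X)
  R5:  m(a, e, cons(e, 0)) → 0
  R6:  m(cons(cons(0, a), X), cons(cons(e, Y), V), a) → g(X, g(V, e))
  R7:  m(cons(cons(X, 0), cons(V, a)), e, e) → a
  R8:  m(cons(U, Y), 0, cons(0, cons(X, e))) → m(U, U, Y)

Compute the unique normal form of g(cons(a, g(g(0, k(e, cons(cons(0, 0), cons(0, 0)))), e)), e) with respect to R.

cons(a, 0)

1. g(cons(a, g(g(0, k(e, cons(cons(0, 0), cons(0, 0)))), e)), e)  →  cons(a, g(g(0, k(e, cons(cons(0, 0), cons(0, 0)))), e))   [R1 at ε]
2. cons(a, g(g(0, k(e, cons(cons(0, 0), cons(0, 0)))), e))  →  cons(a, g(0, k(e, cons(cons(0, 0), cons(0, 0)))))   [R1 at 2]
3. cons(a, g(0, k(e, cons(cons(0, 0), cons(0, 0)))))  →  cons(a, 0)   [R1 at 2]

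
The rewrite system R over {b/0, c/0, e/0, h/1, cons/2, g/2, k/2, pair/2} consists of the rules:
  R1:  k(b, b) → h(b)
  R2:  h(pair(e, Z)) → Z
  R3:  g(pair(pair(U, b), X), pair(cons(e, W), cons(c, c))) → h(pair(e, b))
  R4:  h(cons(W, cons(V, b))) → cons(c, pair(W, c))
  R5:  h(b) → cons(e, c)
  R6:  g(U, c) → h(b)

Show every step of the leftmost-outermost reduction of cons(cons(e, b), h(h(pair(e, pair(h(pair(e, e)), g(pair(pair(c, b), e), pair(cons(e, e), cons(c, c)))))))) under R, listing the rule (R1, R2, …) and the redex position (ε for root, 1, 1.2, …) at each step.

1. cons(cons(e, b), h(h(pair(e, pair(h(pair(e, e)), g(pair(pair(c, b), e), pair(cons(e, e), cons(c, c))))))))  →  cons(cons(e, b), h(pair(h(pair(e, e)), g(pair(pair(c, b), e), pair(cons(e, e), cons(c, c))))))   [R2 at 2.1]
2. cons(cons(e, b), h(pair(h(pair(e, e)), g(pair(pair(c, b), e), pair(cons(e, e), cons(c, c))))))  →  cons(cons(e, b), h(pair(e, g(pair(pair(c, b), e), pair(cons(e, e), cons(c, c))))))   [R2 at 2.1.1]
3. cons(cons(e, b), h(pair(e, g(pair(pair(c, b), e), pair(cons(e, e), cons(c, c))))))  →  cons(cons(e, b), g(pair(pair(c, b), e), pair(cons(e, e), cons(c, c))))   [R2 at 2]
4. cons(cons(e, b), g(pair(pair(c, b), e), pair(cons(e, e), cons(c, c))))  →  cons(cons(e, b), h(pair(e, b)))   [R3 at 2]
5. cons(cons(e, b), h(pair(e, b)))  →  cons(cons(e, b), b)   [R2 at 2]

cons(cons(e, b), b)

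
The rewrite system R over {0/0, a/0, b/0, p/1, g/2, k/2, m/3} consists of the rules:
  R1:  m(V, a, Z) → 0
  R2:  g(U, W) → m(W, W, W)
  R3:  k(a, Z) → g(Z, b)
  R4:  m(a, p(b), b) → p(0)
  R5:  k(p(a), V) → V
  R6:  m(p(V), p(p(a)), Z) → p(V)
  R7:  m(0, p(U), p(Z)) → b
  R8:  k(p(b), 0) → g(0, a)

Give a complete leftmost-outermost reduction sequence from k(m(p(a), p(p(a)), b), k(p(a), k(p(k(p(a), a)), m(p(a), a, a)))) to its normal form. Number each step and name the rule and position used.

1. k(m(p(a), p(p(a)), b), k(p(a), k(p(k(p(a), a)), m(p(a), a, a))))  →  k(p(a), k(p(a), k(p(k(p(a), a)), m(p(a), a, a))))   [R6 at 1]
2. k(p(a), k(p(a), k(p(k(p(a), a)), m(p(a), a, a))))  →  k(p(a), k(p(k(p(a), a)), m(p(a), a, a)))   [R5 at ε]
3. k(p(a), k(p(k(p(a), a)), m(p(a), a, a)))  →  k(p(k(p(a), a)), m(p(a), a, a))   [R5 at ε]
4. k(p(k(p(a), a)), m(p(a), a, a))  →  k(p(a), m(p(a), a, a))   [R5 at 1.1]
5. k(p(a), m(p(a), a, a))  →  m(p(a), a, a)   [R5 at ε]
6. m(p(a), a, a)  →  0   [R1 at ε]

0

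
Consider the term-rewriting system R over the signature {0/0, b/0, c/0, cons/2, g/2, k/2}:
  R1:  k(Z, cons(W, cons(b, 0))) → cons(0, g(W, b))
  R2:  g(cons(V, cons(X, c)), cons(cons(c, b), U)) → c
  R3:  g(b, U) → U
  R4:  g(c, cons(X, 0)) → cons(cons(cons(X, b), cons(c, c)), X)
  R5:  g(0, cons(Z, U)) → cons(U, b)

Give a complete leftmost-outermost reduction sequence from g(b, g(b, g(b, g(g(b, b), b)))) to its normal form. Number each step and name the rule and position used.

1. g(b, g(b, g(b, g(g(b, b), b))))  →  g(b, g(b, g(g(b, b), b)))   [R3 at ε]
2. g(b, g(b, g(g(b, b), b)))  →  g(b, g(g(b, b), b))   [R3 at ε]
3. g(b, g(g(b, b), b))  →  g(g(b, b), b)   [R3 at ε]
4. g(g(b, b), b)  →  g(b, b)   [R3 at 1]
5. g(b, b)  →  b   [R3 at ε]

b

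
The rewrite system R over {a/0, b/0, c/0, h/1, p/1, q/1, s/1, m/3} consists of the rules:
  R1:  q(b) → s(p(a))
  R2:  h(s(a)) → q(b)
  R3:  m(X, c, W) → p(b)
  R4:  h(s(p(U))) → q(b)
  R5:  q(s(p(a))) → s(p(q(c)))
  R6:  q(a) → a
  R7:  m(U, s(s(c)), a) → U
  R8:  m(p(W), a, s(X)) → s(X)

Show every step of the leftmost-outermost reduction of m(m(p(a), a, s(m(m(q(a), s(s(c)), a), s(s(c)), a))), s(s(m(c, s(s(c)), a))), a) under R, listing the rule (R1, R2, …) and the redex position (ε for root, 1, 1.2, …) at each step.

s(a)

1. m(m(p(a), a, s(m(m(q(a), s(s(c)), a), s(s(c)), a))), s(s(m(c, s(s(c)), a))), a)  →  m(s(m(m(q(a), s(s(c)), a), s(s(c)), a)), s(s(m(c, s(s(c)), a))), a)   [R8 at 1]
2. m(s(m(m(q(a), s(s(c)), a), s(s(c)), a)), s(s(m(c, s(s(c)), a))), a)  →  m(s(m(q(a), s(s(c)), a)), s(s(m(c, s(s(c)), a))), a)   [R7 at 1.1]
3. m(s(m(q(a), s(s(c)), a)), s(s(m(c, s(s(c)), a))), a)  →  m(s(q(a)), s(s(m(c, s(s(c)), a))), a)   [R7 at 1.1]
4. m(s(q(a)), s(s(m(c, s(s(c)), a))), a)  →  m(s(a), s(s(m(c, s(s(c)), a))), a)   [R6 at 1.1]
5. m(s(a), s(s(m(c, s(s(c)), a))), a)  →  m(s(a), s(s(c)), a)   [R7 at 2.1.1]
6. m(s(a), s(s(c)), a)  →  s(a)   [R7 at ε]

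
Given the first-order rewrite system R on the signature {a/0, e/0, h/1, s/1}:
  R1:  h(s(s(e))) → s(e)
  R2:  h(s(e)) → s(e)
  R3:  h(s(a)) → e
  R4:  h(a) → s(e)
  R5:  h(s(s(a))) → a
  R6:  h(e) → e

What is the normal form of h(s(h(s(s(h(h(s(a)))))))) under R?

s(e)

1. h(s(h(s(s(h(h(s(a))))))))  →  h(s(h(s(s(h(e))))))   [R3 at 1.1.1.1.1.1]
2. h(s(h(s(s(h(e))))))  →  h(s(h(s(s(e)))))   [R6 at 1.1.1.1.1]
3. h(s(h(s(s(e)))))  →  h(s(s(e)))   [R1 at 1.1]
4. h(s(s(e)))  →  s(e)   [R1 at ε]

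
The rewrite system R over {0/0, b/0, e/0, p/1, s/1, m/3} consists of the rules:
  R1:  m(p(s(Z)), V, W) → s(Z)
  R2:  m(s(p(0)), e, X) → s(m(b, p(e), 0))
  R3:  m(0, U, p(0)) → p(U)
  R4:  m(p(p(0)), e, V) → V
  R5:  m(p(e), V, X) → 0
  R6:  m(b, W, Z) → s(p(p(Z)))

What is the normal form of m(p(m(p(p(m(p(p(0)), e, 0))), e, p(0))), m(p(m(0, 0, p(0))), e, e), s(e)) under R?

s(e)

1. m(p(m(p(p(m(p(p(0)), e, 0))), e, p(0))), m(p(m(0, 0, p(0))), e, e), s(e))  →  m(p(m(p(p(0)), e, p(0))), m(p(m(0, 0, p(0))), e, e), s(e))   [R4 at 1.1.1.1.1]
2. m(p(m(p(p(0)), e, p(0))), m(p(m(0, 0, p(0))), e, e), s(e))  →  m(p(p(0)), m(p(m(0, 0, p(0))), e, e), s(e))   [R4 at 1.1]
3. m(p(p(0)), m(p(m(0, 0, p(0))), e, e), s(e))  →  m(p(p(0)), m(p(p(0)), e, e), s(e))   [R3 at 2.1.1]
4. m(p(p(0)), m(p(p(0)), e, e), s(e))  →  m(p(p(0)), e, s(e))   [R4 at 2]
5. m(p(p(0)), e, s(e))  →  s(e)   [R4 at ε]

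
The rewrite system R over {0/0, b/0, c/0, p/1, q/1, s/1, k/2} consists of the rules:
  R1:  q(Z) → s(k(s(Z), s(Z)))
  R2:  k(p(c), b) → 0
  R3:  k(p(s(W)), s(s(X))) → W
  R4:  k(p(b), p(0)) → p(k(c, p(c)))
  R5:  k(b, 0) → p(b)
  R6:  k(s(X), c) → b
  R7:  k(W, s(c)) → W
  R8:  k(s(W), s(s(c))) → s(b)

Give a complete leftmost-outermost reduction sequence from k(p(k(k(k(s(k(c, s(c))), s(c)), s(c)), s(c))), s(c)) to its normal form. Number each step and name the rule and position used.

p(s(c))

1. k(p(k(k(k(s(k(c, s(c))), s(c)), s(c)), s(c))), s(c))  →  p(k(k(k(s(k(c, s(c))), s(c)), s(c)), s(c)))   [R7 at ε]
2. p(k(k(k(s(k(c, s(c))), s(c)), s(c)), s(c)))  →  p(k(k(s(k(c, s(c))), s(c)), s(c)))   [R7 at 1]
3. p(k(k(s(k(c, s(c))), s(c)), s(c)))  →  p(k(s(k(c, s(c))), s(c)))   [R7 at 1]
4. p(k(s(k(c, s(c))), s(c)))  →  p(s(k(c, s(c))))   [R7 at 1]
5. p(s(k(c, s(c))))  →  p(s(c))   [R7 at 1.1]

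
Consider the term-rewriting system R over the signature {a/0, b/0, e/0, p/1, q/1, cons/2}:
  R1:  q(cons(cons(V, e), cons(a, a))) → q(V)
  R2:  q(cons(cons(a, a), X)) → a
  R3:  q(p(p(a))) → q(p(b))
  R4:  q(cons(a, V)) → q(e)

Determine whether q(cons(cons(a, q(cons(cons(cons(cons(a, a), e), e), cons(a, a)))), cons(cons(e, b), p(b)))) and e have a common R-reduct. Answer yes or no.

Reduce t₁ = q(cons(cons(a, q(cons(cons(cons(cons(a, a), e), e), cons(a, a)))), cons(cons(e, b), p(b)))):
1. q(cons(cons(a, q(cons(cons(cons(cons(a, a), e), e), cons(a, a)))), cons(cons(e, b), p(b))))  →  q(cons(cons(a, q(cons(cons(a, a), e))), cons(cons(e, b), p(b))))   [R1 at 1.1.2]
2. q(cons(cons(a, q(cons(cons(a, a), e))), cons(cons(e, b), p(b))))  →  q(cons(cons(a, a), cons(cons(e, b), p(b))))   [R2 at 1.1.2]
3. q(cons(cons(a, a), cons(cons(e, b), p(b))))  →  a   [R2 at ε]

Reduce t₂ = e:

no — NF(t₁) = a, NF(t₂) = e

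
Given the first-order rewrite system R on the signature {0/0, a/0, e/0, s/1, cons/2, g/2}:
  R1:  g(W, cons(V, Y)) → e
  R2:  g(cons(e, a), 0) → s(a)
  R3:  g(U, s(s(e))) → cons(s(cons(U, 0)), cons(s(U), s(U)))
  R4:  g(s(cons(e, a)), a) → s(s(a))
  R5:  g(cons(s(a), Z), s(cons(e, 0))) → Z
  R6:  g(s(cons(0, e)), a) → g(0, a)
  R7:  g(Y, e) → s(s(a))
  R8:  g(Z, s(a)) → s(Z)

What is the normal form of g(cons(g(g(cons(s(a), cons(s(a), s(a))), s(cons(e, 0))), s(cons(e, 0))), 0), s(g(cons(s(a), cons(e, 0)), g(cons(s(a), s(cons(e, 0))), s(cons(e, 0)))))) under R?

1. g(cons(g(g(cons(s(a), cons(s(a), s(a))), s(cons(e, 0))), s(cons(e, 0))), 0), s(g(cons(s(a), cons(e, 0)), g(cons(s(a), s(cons(e, 0))), s(cons(e, 0))))))  →  g(cons(g(cons(s(a), s(a)), s(cons(e, 0))), 0), s(g(cons(s(a), cons(e, 0)), g(cons(s(a), s(cons(e, 0))), s(cons(e, 0))))))   [R5 at 1.1.1]
2. g(cons(g(cons(s(a), s(a)), s(cons(e, 0))), 0), s(g(cons(s(a), cons(e, 0)), g(cons(s(a), s(cons(e, 0))), s(cons(e, 0))))))  →  g(cons(s(a), 0), s(g(cons(s(a), cons(e, 0)), g(cons(s(a), s(cons(e, 0))), s(cons(e, 0))))))   [R5 at 1.1]
3. g(cons(s(a), 0), s(g(cons(s(a), cons(e, 0)), g(cons(s(a), s(cons(e, 0))), s(cons(e, 0))))))  →  g(cons(s(a), 0), s(g(cons(s(a), cons(e, 0)), s(cons(e, 0)))))   [R5 at 2.1.2]
4. g(cons(s(a), 0), s(g(cons(s(a), cons(e, 0)), s(cons(e, 0)))))  →  g(cons(s(a), 0), s(cons(e, 0)))   [R5 at 2.1]
5. g(cons(s(a), 0), s(cons(e, 0)))  →  0   [R5 at ε]

0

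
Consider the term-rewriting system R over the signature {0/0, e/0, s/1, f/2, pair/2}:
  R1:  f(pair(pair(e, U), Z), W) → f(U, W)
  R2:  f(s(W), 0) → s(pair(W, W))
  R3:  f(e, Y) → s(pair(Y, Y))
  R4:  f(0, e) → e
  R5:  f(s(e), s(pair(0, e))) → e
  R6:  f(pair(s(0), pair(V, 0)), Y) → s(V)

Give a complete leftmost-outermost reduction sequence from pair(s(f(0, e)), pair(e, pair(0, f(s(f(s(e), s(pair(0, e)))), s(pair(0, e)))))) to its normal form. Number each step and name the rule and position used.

pair(s(e), pair(e, pair(0, e)))

1. pair(s(f(0, e)), pair(e, pair(0, f(s(f(s(e), s(pair(0, e)))), s(pair(0, e))))))  →  pair(s(e), pair(e, pair(0, f(s(f(s(e), s(pair(0, e)))), s(pair(0, e))))))   [R4 at 1.1]
2. pair(s(e), pair(e, pair(0, f(s(f(s(e), s(pair(0, e)))), s(pair(0, e))))))  →  pair(s(e), pair(e, pair(0, f(s(e), s(pair(0, e))))))   [R5 at 2.2.2.1.1]
3. pair(s(e), pair(e, pair(0, f(s(e), s(pair(0, e))))))  →  pair(s(e), pair(e, pair(0, e)))   [R5 at 2.2.2]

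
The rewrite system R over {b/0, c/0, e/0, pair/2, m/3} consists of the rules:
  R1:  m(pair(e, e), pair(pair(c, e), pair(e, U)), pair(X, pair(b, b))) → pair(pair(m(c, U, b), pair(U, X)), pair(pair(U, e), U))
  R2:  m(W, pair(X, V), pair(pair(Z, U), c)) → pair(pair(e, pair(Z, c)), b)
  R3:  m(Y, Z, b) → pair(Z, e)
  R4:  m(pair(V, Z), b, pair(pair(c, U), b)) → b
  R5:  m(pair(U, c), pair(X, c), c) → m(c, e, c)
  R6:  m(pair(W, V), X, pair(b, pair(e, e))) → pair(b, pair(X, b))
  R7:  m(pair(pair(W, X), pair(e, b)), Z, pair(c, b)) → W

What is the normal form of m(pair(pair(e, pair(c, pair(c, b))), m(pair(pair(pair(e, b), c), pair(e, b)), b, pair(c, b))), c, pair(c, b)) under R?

1. m(pair(pair(e, pair(c, pair(c, b))), m(pair(pair(pair(e, b), c), pair(e, b)), b, pair(c, b))), c, pair(c, b))  →  m(pair(pair(e, pair(c, pair(c, b))), pair(e, b)), c, pair(c, b))   [R7 at 1.2]
2. m(pair(pair(e, pair(c, pair(c, b))), pair(e, b)), c, pair(c, b))  →  e   [R7 at ε]

e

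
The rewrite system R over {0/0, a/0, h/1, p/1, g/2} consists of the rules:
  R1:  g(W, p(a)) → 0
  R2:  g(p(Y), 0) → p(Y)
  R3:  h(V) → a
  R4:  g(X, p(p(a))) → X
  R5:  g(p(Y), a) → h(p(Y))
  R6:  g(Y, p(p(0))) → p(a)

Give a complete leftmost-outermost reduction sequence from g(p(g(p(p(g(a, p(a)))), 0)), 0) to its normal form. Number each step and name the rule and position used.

p(p(p(0)))

1. g(p(g(p(p(g(a, p(a)))), 0)), 0)  →  p(g(p(p(g(a, p(a)))), 0))   [R2 at ε]
2. p(g(p(p(g(a, p(a)))), 0))  →  p(p(p(g(a, p(a)))))   [R2 at 1]
3. p(p(p(g(a, p(a)))))  →  p(p(p(0)))   [R1 at 1.1.1]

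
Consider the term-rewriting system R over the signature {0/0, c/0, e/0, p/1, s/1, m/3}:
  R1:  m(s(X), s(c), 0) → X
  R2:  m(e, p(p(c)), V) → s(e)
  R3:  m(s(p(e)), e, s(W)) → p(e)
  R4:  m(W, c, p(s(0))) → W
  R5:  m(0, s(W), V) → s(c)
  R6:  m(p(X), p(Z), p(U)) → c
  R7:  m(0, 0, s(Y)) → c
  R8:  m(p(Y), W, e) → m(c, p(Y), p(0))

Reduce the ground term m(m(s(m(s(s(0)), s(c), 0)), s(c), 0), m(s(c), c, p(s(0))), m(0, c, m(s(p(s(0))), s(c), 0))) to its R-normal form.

1. m(m(s(m(s(s(0)), s(c), 0)), s(c), 0), m(s(c), c, p(s(0))), m(0, c, m(s(p(s(0))), s(c), 0)))  →  m(m(s(s(0)), s(c), 0), m(s(c), c, p(s(0))), m(0, c, m(s(p(s(0))), s(c), 0)))   [R1 at 1]
2. m(m(s(s(0)), s(c), 0), m(s(c), c, p(s(0))), m(0, c, m(s(p(s(0))), s(c), 0)))  →  m(s(0), m(s(c), c, p(s(0))), m(0, c, m(s(p(s(0))), s(c), 0)))   [R1 at 1]
3. m(s(0), m(s(c), c, p(s(0))), m(0, c, m(s(p(s(0))), s(c), 0)))  →  m(s(0), s(c), m(0, c, m(s(p(s(0))), s(c), 0)))   [R4 at 2]
4. m(s(0), s(c), m(0, c, m(s(p(s(0))), s(c), 0)))  →  m(s(0), s(c), m(0, c, p(s(0))))   [R1 at 3.3]
5. m(s(0), s(c), m(0, c, p(s(0))))  →  m(s(0), s(c), 0)   [R4 at 3]
6. m(s(0), s(c), 0)  →  0   [R1 at ε]

0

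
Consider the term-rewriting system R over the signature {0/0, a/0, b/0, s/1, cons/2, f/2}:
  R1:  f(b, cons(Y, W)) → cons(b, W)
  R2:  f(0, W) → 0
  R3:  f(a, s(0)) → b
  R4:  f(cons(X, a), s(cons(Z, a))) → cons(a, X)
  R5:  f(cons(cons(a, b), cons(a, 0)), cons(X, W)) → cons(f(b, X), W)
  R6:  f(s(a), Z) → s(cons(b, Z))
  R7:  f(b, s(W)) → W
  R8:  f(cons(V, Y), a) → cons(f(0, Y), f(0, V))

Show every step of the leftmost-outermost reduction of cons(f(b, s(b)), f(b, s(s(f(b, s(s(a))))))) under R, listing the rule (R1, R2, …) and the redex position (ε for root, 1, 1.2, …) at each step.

1. cons(f(b, s(b)), f(b, s(s(f(b, s(s(a)))))))  →  cons(b, f(b, s(s(f(b, s(s(a)))))))   [R7 at 1]
2. cons(b, f(b, s(s(f(b, s(s(a)))))))  →  cons(b, s(f(b, s(s(a)))))   [R7 at 2]
3. cons(b, s(f(b, s(s(a)))))  →  cons(b, s(s(a)))   [R7 at 2.1]

cons(b, s(s(a)))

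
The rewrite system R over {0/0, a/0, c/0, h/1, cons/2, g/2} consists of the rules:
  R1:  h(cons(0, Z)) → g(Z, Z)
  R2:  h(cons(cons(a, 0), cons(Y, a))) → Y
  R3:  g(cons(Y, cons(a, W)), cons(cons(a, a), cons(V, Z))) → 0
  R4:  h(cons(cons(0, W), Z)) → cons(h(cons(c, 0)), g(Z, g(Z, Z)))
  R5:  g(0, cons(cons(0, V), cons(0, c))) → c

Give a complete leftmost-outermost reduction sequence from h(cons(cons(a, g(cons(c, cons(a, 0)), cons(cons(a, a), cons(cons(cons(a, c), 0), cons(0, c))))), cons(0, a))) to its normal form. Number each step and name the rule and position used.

0

1. h(cons(cons(a, g(cons(c, cons(a, 0)), cons(cons(a, a), cons(cons(cons(a, c), 0), cons(0, c))))), cons(0, a)))  →  h(cons(cons(a, 0), cons(0, a)))   [R3 at 1.1.2]
2. h(cons(cons(a, 0), cons(0, a)))  →  0   [R2 at ε]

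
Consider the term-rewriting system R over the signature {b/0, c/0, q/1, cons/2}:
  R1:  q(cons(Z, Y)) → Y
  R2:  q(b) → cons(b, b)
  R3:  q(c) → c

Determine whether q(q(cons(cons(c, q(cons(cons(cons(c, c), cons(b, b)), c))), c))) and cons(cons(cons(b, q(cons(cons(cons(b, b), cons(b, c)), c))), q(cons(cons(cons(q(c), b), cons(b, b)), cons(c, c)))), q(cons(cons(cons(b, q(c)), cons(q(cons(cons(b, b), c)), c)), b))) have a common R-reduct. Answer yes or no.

no — NF(t₁) = c, NF(t₂) = cons(cons(cons(b, c), cons(c, c)), b)

Reduce t₁ = q(q(cons(cons(c, q(cons(cons(cons(c, c), cons(b, b)), c))), c))):
1. q(q(cons(cons(c, q(cons(cons(cons(c, c), cons(b, b)), c))), c)))  →  q(c)   [R1 at 1]
2. q(c)  →  c   [R3 at ε]

Reduce t₂ = cons(cons(cons(b, q(cons(cons(cons(b, b), cons(b, c)), c))), q(cons(cons(cons(q(c), b), cons(b, b)), cons(c, c)))), q(cons(cons(cons(b, q(c)), cons(q(cons(cons(b, b), c)), c)), b))):
1. cons(cons(cons(b, q(cons(cons(cons(b, b), cons(b, c)), c))), q(cons(cons(cons(q(c), b), cons(b, b)), cons(c, c)))), q(cons(cons(cons(b, q(c)), cons(q(cons(cons(b, b), c)), c)), b)))  →  cons(cons(cons(b, c), q(cons(cons(cons(q(c), b), cons(b, b)), cons(c, c)))), q(cons(cons(cons(b, q(c)), cons(q(cons(cons(b, b), c)), c)), b)))   [R1 at 1.1.2]
2. cons(cons(cons(b, c), q(cons(cons(cons(q(c), b), cons(b, b)), cons(c, c)))), q(cons(cons(cons(b, q(c)), cons(q(cons(cons(b, b), c)), c)), b)))  →  cons(cons(cons(b, c), cons(c, c)), q(cons(cons(cons(b, q(c)), cons(q(cons(cons(b, b), c)), c)), b)))   [R1 at 1.2]
3. cons(cons(cons(b, c), cons(c, c)), q(cons(cons(cons(b, q(c)), cons(q(cons(cons(b, b), c)), c)), b)))  →  cons(cons(cons(b, c), cons(c, c)), b)   [R1 at 2]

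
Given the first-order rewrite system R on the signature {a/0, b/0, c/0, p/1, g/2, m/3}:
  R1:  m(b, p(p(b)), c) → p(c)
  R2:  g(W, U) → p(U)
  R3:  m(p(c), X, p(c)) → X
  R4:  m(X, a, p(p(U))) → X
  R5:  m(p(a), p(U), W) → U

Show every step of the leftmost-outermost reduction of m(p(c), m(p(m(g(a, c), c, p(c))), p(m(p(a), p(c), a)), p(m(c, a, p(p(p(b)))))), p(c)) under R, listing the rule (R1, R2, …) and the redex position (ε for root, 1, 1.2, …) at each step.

1. m(p(c), m(p(m(g(a, c), c, p(c))), p(m(p(a), p(c), a)), p(m(c, a, p(p(p(b)))))), p(c))  →  m(p(m(g(a, c), c, p(c))), p(m(p(a), p(c), a)), p(m(c, a, p(p(p(b))))))   [R3 at ε]
2. m(p(m(g(a, c), c, p(c))), p(m(p(a), p(c), a)), p(m(c, a, p(p(p(b))))))  →  m(p(m(p(c), c, p(c))), p(m(p(a), p(c), a)), p(m(c, a, p(p(p(b))))))   [R2 at 1.1.1]
3. m(p(m(p(c), c, p(c))), p(m(p(a), p(c), a)), p(m(c, a, p(p(p(b))))))  →  m(p(c), p(m(p(a), p(c), a)), p(m(c, a, p(p(p(b))))))   [R3 at 1.1]
4. m(p(c), p(m(p(a), p(c), a)), p(m(c, a, p(p(p(b))))))  →  m(p(c), p(c), p(m(c, a, p(p(p(b))))))   [R5 at 2.1]
5. m(p(c), p(c), p(m(c, a, p(p(p(b))))))  →  m(p(c), p(c), p(c))   [R4 at 3.1]
6. m(p(c), p(c), p(c))  →  p(c)   [R3 at ε]

p(c)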